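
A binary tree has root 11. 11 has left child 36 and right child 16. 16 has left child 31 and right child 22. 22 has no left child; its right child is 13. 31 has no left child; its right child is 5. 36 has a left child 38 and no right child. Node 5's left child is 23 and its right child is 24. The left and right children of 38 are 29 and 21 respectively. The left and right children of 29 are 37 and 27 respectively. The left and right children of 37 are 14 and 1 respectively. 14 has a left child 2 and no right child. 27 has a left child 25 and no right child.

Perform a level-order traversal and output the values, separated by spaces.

11 36 16 38 31 22 29 21 5 13 37 27 23 24 14 1 25 2

Level-order visits nodes level by level from the root, left to right within each level.
Level 0: 11
Level 1: 36, 16
Level 2: 38, 31, 22
Level 3: 29, 21, 5, 13
Level 4: 37, 27, 23, 24
Level 5: 14, 1, 25
Level 6: 2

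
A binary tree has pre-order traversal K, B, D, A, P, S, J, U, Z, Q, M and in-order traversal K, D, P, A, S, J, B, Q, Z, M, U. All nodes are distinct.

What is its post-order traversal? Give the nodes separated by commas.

The first element of pre-order is the root; it splits in-order into left and right subtrees.
Root K: left subtree has 0 nodes { }, right has 10 {D, P, A, S, J, B, Q, Z, M, U}.
  Root B: left subtree has 5 nodes {D, P, A, S, J}, right has 4 {Q, Z, M, U}.
    Root D: left subtree has 0 nodes { }, right has 4 {P, A, S, J}.
      Root A: left subtree has 1 node {P}, right has 2 {S, J}.
        Root S: left subtree has 0 nodes { }, right has 1 {J}.
    Root U: left subtree has 3 nodes {Q, Z, M}, right has 0 { }.
      Root Z: left subtree has 1 node {Q}, right has 1 {M}.

P, J, S, A, D, Q, M, Z, U, B, K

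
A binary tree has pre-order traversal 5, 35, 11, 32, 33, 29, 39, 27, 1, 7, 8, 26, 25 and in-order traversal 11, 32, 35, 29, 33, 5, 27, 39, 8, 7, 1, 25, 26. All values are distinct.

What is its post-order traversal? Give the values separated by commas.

32, 11, 29, 33, 35, 27, 8, 7, 25, 26, 1, 39, 5

The first element of pre-order is the root; it splits in-order into left and right subtrees.
Root 5: left subtree has 5 nodes {11, 32, 35, 29, 33}, right has 7 {27, 39, 8, 7, 1, 25, 26}.
  Root 35: left subtree has 2 nodes {11, 32}, right has 2 {29, 33}.
    Root 11: left subtree has 0 nodes { }, right has 1 {32}.
    Root 33: left subtree has 1 node {29}, right has 0 { }.
  Root 39: left subtree has 1 node {27}, right has 5 {8, 7, 1, 25, 26}.
    Root 1: left subtree has 2 nodes {8, 7}, right has 2 {25, 26}.
      Root 7: left subtree has 1 node {8}, right has 0 { }.
      Root 26: left subtree has 1 node {25}, right has 0 { }.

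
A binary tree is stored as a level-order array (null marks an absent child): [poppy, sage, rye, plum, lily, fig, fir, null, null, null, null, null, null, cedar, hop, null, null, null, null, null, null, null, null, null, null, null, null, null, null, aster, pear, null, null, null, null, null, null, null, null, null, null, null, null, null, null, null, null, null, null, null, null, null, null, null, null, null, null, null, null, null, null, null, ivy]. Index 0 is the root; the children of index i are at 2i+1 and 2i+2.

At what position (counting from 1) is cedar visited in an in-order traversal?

In-order visits the left subtree, then the node, then the right subtree.
At poppy: go left to sage.
  At sage: go left to plum.
    plum is a leaf — visit plum.
  Visit sage.
  At sage: go right to lily.
    lily is a leaf — visit lily.
Visit poppy.
At poppy: go right to rye.
  At rye: go left to fig.
    fig is a leaf — visit fig.
  Visit rye.
  At rye: go right to fir.
    At fir: go left to cedar.
      cedar is a leaf — visit cedar.
    Visit fir.
    At fir: go right to hop.
      At hop: go left to aster.
        aster is a leaf — visit aster.
      Visit hop.
      At hop: go right to pear.
        At pear: no left child.
        Visit pear.
        At pear: go right to ivy.
          ivy is a leaf — visit ivy.
Full in-order sequence: plum, sage, lily, poppy, fig, rye, cedar, fir, aster, hop, pear, ivy.

7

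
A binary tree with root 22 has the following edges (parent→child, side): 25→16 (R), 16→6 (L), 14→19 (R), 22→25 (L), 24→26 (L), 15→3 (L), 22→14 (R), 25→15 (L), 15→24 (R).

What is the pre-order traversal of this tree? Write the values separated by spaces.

Pre-order visits the node, then its left subtree, then its right subtree.
Visit 22.
At 22: go left to 25.
  Visit 25.
  At 25: go left to 15.
    Visit 15.
    At 15: go left to 3.
      3 is a leaf — visit 3.
    At 15: go right to 24.
      Visit 24.
      At 24: go left to 26.
        26 is a leaf — visit 26.
      At 24: no right child.
  At 25: go right to 16.
    Visit 16.
    At 16: go left to 6.
      6 is a leaf — visit 6.
    At 16: no right child.
At 22: go right to 14.
  Visit 14.
  At 14: no left child.
  At 14: go right to 19.
    19 is a leaf — visit 19.

22 25 15 3 24 26 16 6 14 19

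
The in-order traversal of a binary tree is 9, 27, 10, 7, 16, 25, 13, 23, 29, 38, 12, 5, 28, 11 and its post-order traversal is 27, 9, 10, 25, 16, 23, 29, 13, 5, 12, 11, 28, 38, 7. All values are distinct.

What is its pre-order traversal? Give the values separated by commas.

The last element of post-order is the root; it splits in-order into left and right subtrees.
Root 7: left subtree has 3 nodes {9, 27, 10}, right has 10 {16, 25, 13, 23, 29, 38, 12, 5, 28, 11}.
  Root 10: left subtree has 2 nodes {9, 27}, right has 0 { }.
    Root 9: left subtree has 0 nodes { }, right has 1 {27}.
  Root 38: left subtree has 5 nodes {16, 25, 13, 23, 29}, right has 4 {12, 5, 28, 11}.
    Root 13: left subtree has 2 nodes {16, 25}, right has 2 {23, 29}.
      Root 16: left subtree has 0 nodes { }, right has 1 {25}.
      Root 29: left subtree has 1 node {23}, right has 0 { }.
    Root 28: left subtree has 2 nodes {12, 5}, right has 1 {11}.
      Root 12: left subtree has 0 nodes { }, right has 1 {5}.

7, 10, 9, 27, 38, 13, 16, 25, 29, 23, 28, 12, 5, 11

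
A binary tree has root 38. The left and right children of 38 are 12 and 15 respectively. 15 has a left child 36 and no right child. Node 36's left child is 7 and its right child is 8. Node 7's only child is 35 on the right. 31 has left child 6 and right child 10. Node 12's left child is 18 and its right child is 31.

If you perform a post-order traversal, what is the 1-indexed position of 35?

6

Post-order visits the left subtree, then the right subtree, then the node.
At 38: go left to 12.
  At 12: go left to 18.
    18 is a leaf — visit 18.
  At 12: go right to 31.
    At 31: go left to 6.
      6 is a leaf — visit 6.
    At 31: go right to 10.
      10 is a leaf — visit 10.
    Visit 31.
  Visit 12.
At 38: go right to 15.
  At 15: go left to 36.
    At 36: go left to 7.
      At 7: no left child.
      At 7: go right to 35.
        35 is a leaf — visit 35.
      Visit 7.
    At 36: go right to 8.
      8 is a leaf — visit 8.
    Visit 36.
  At 15: no right child.
  Visit 15.
Visit 38.
Full post-order sequence: 18, 6, 10, 31, 12, 35, 7, 8, 36, 15, 38.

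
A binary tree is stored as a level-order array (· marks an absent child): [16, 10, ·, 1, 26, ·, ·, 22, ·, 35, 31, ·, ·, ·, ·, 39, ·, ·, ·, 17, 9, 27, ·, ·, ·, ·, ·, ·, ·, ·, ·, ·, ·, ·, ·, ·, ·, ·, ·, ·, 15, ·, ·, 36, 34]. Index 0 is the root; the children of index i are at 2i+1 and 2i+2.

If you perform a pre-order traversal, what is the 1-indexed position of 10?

2

Pre-order visits the node, then its left subtree, then its right subtree.
Visit 16.
At 16: go left to 10.
  Visit 10.
  At 10: go left to 1.
    Visit 1.
    At 1: go left to 22.
      Visit 22.
      At 22: go left to 39.
        39 is a leaf — visit 39.
      At 22: no right child.
    At 1: no right child.
  At 10: go right to 26.
    Visit 26.
    At 26: go left to 35.
      Visit 35.
      At 35: go left to 17.
        Visit 17.
        At 17: no left child.
        At 17: go right to 15.
          15 is a leaf — visit 15.
      At 35: go right to 9.
        9 is a leaf — visit 9.
    At 26: go right to 31.
      Visit 31.
      At 31: go left to 27.
        Visit 27.
        At 27: go left to 36.
          36 is a leaf — visit 36.
        At 27: go right to 34.
          34 is a leaf — visit 34.
      At 31: no right child.
At 16: no right child.
Full pre-order sequence: 16, 10, 1, 22, 39, 26, 35, 17, 15, 9, 31, 27, 36, 34.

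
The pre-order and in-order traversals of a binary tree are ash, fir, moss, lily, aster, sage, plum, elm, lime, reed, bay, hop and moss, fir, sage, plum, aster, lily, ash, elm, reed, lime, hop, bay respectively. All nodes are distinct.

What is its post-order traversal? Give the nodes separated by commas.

The first element of pre-order is the root; it splits in-order into left and right subtrees.
Root ash: left subtree has 6 nodes {moss, fir, sage, plum, aster, lily}, right has 5 {elm, reed, lime, hop, bay}.
  Root fir: left subtree has 1 node {moss}, right has 4 {sage, plum, aster, lily}.
    Root lily: left subtree has 3 nodes {sage, plum, aster}, right has 0 { }.
      Root aster: left subtree has 2 nodes {sage, plum}, right has 0 { }.
        Root sage: left subtree has 0 nodes { }, right has 1 {plum}.
  Root elm: left subtree has 0 nodes { }, right has 4 {reed, lime, hop, bay}.
    Root lime: left subtree has 1 node {reed}, right has 2 {hop, bay}.
      Root bay: left subtree has 1 node {hop}, right has 0 { }.

moss, plum, sage, aster, lily, fir, reed, hop, bay, lime, elm, ash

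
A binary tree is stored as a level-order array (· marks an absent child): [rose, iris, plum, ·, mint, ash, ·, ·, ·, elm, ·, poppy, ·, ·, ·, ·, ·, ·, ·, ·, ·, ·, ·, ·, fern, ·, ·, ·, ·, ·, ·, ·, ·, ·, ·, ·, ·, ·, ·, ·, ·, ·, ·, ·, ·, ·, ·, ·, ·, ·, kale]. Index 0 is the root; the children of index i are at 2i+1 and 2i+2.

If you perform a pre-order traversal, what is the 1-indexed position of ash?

6

Pre-order visits the node, then its left subtree, then its right subtree.
Visit rose.
At rose: go left to iris.
  Visit iris.
  At iris: no left child.
  At iris: go right to mint.
    Visit mint.
    At mint: go left to elm.
      elm is a leaf — visit elm.
    At mint: no right child.
At rose: go right to plum.
  Visit plum.
  At plum: go left to ash.
    Visit ash.
    At ash: go left to poppy.
      Visit poppy.
      At poppy: no left child.
      At poppy: go right to fern.
        Visit fern.
        At fern: no left child.
        At fern: go right to kale.
          kale is a leaf — visit kale.
    At ash: no right child.
  At plum: no right child.
Full pre-order sequence: rose, iris, mint, elm, plum, ash, poppy, fern, kale.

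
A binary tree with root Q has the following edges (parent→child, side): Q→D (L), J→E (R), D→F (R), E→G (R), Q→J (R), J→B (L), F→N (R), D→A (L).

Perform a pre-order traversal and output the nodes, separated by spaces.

Pre-order visits the node, then its left subtree, then its right subtree.
Visit Q.
At Q: go left to D.
  Visit D.
  At D: go left to A.
    A is a leaf — visit A.
  At D: go right to F.
    Visit F.
    At F: no left child.
    At F: go right to N.
      N is a leaf — visit N.
At Q: go right to J.
  Visit J.
  At J: go left to B.
    B is a leaf — visit B.
  At J: go right to E.
    Visit E.
    At E: no left child.
    At E: go right to G.
      G is a leaf — visit G.

Q D A F N J B E G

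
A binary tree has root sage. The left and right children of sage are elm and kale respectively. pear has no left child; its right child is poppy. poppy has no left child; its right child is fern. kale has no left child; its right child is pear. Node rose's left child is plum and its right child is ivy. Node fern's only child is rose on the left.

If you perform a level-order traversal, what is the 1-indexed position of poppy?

5

Level-order visits nodes level by level from the root, left to right within each level.
Level 0: sage
Level 1: elm, kale
Level 2: pear
Level 3: poppy
Level 4: fern
Level 5: rose
Level 6: plum, ivy
Full level-order sequence: sage, elm, kale, pear, poppy, fern, rose, plum, ivy.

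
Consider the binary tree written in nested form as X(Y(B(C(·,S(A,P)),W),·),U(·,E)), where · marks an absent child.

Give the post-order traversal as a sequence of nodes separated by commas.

A, P, S, C, W, B, Y, E, U, X

Post-order visits the left subtree, then the right subtree, then the node.
At X: go left to Y.
  At Y: go left to B.
    At B: go left to C.
      At C: no left child.
      At C: go right to S.
        At S: go left to A.
          A is a leaf — visit A.
        At S: go right to P.
          P is a leaf — visit P.
        Visit S.
      Visit C.
    At B: go right to W.
      W is a leaf — visit W.
    Visit B.
  At Y: no right child.
  Visit Y.
At X: go right to U.
  At U: no left child.
  At U: go right to E.
    E is a leaf — visit E.
  Visit U.
Visit X.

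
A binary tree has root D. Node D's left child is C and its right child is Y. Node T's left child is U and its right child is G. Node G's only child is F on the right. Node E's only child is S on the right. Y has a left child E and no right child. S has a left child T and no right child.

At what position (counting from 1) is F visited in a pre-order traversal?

Pre-order visits the node, then its left subtree, then its right subtree.
Visit D.
At D: go left to C.
  C is a leaf — visit C.
At D: go right to Y.
  Visit Y.
  At Y: go left to E.
    Visit E.
    At E: no left child.
    At E: go right to S.
      Visit S.
      At S: go left to T.
        Visit T.
        At T: go left to U.
          U is a leaf — visit U.
        At T: go right to G.
          Visit G.
          At G: no left child.
          At G: go right to F.
            F is a leaf — visit F.
      At S: no right child.
  At Y: no right child.
Full pre-order sequence: D, C, Y, E, S, T, U, G, F.

9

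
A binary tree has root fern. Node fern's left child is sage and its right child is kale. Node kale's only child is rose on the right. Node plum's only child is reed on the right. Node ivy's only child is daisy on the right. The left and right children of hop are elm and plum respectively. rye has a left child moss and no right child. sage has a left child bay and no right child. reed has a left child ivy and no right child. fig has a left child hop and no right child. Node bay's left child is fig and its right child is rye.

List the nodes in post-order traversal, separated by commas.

elm, daisy, ivy, reed, plum, hop, fig, moss, rye, bay, sage, rose, kale, fern

Post-order visits the left subtree, then the right subtree, then the node.
At fern: go left to sage.
  At sage: go left to bay.
    At bay: go left to fig.
      At fig: go left to hop.
        At hop: go left to elm.
          elm is a leaf — visit elm.
        At hop: go right to plum.
          At plum: no left child.
          At plum: go right to reed.
            At reed: go left to ivy.
              At ivy: no left child.
              At ivy: go right to daisy.
                daisy is a leaf — visit daisy.
              Visit ivy.
            At reed: no right child.
            Visit reed.
          Visit plum.
        Visit hop.
      At fig: no right child.
      Visit fig.
    At bay: go right to rye.
      At rye: go left to moss.
        moss is a leaf — visit moss.
      At rye: no right child.
      Visit rye.
    Visit bay.
  At sage: no right child.
  Visit sage.
At fern: go right to kale.
  At kale: no left child.
  At kale: go right to rose.
    rose is a leaf — visit rose.
  Visit kale.
Visit fern.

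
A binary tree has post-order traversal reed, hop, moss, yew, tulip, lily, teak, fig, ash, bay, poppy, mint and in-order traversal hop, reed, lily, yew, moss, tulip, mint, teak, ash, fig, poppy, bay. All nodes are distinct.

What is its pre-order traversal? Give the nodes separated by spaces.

The last element of post-order is the root; it splits in-order into left and right subtrees.
Root mint: left subtree has 6 nodes {hop, reed, lily, yew, moss, tulip}, right has 5 {teak, ash, fig, poppy, bay}.
  Root lily: left subtree has 2 nodes {hop, reed}, right has 3 {yew, moss, tulip}.
    Root hop: left subtree has 0 nodes { }, right has 1 {reed}.
    Root tulip: left subtree has 2 nodes {yew, moss}, right has 0 { }.
      Root yew: left subtree has 0 nodes { }, right has 1 {moss}.
  Root poppy: left subtree has 3 nodes {teak, ash, fig}, right has 1 {bay}.
    Root ash: left subtree has 1 node {teak}, right has 1 {fig}.

mint lily hop reed tulip yew moss poppy ash teak fig bay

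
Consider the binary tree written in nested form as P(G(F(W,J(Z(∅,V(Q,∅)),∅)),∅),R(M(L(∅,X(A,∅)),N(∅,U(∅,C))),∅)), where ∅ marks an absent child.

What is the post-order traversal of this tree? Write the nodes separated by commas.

W, Q, V, Z, J, F, G, A, X, L, C, U, N, M, R, P

Post-order visits the left subtree, then the right subtree, then the node.
At P: go left to G.
  At G: go left to F.
    At F: go left to W.
      W is a leaf — visit W.
    At F: go right to J.
      At J: go left to Z.
        At Z: no left child.
        At Z: go right to V.
          At V: go left to Q.
            Q is a leaf — visit Q.
          At V: no right child.
          Visit V.
        Visit Z.
      At J: no right child.
      Visit J.
    Visit F.
  At G: no right child.
  Visit G.
At P: go right to R.
  At R: go left to M.
    At M: go left to L.
      At L: no left child.
      At L: go right to X.
        At X: go left to A.
          A is a leaf — visit A.
        At X: no right child.
        Visit X.
      Visit L.
    At M: go right to N.
      At N: no left child.
      At N: go right to U.
        At U: no left child.
        At U: go right to C.
          C is a leaf — visit C.
        Visit U.
      Visit N.
    Visit M.
  At R: no right child.
  Visit R.
Visit P.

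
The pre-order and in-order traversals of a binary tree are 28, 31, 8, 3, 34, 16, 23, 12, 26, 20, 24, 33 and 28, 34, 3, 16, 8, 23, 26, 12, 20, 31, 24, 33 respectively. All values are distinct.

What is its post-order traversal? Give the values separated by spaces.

The first element of pre-order is the root; it splits in-order into left and right subtrees.
Root 28: left subtree has 0 nodes { }, right has 11 {34, 3, 16, 8, 23, 26, 12, 20, 31, 24, 33}.
  Root 31: left subtree has 8 nodes {34, 3, 16, 8, 23, 26, 12, 20}, right has 2 {24, 33}.
    Root 8: left subtree has 3 nodes {34, 3, 16}, right has 4 {23, 26, 12, 20}.
      Root 3: left subtree has 1 node {34}, right has 1 {16}.
      Root 23: left subtree has 0 nodes { }, right has 3 {26, 12, 20}.
        Root 12: left subtree has 1 node {26}, right has 1 {20}.
    Root 24: left subtree has 0 nodes { }, right has 1 {33}.

34 16 3 26 20 12 23 8 33 24 31 28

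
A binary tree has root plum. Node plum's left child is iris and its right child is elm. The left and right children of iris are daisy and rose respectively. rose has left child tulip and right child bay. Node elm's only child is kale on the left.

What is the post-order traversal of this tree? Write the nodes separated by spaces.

daisy tulip bay rose iris kale elm plum

Post-order visits the left subtree, then the right subtree, then the node.
At plum: go left to iris.
  At iris: go left to daisy.
    daisy is a leaf — visit daisy.
  At iris: go right to rose.
    At rose: go left to tulip.
      tulip is a leaf — visit tulip.
    At rose: go right to bay.
      bay is a leaf — visit bay.
    Visit rose.
  Visit iris.
At plum: go right to elm.
  At elm: go left to kale.
    kale is a leaf — visit kale.
  At elm: no right child.
  Visit elm.
Visit plum.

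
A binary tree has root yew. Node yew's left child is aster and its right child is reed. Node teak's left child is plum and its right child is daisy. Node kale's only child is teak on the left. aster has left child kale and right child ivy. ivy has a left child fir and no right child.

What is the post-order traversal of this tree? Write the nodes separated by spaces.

plum daisy teak kale fir ivy aster reed yew

Post-order visits the left subtree, then the right subtree, then the node.
At yew: go left to aster.
  At aster: go left to kale.
    At kale: go left to teak.
      At teak: go left to plum.
        plum is a leaf — visit plum.
      At teak: go right to daisy.
        daisy is a leaf — visit daisy.
      Visit teak.
    At kale: no right child.
    Visit kale.
  At aster: go right to ivy.
    At ivy: go left to fir.
      fir is a leaf — visit fir.
    At ivy: no right child.
    Visit ivy.
  Visit aster.
At yew: go right to reed.
  reed is a leaf — visit reed.
Visit yew.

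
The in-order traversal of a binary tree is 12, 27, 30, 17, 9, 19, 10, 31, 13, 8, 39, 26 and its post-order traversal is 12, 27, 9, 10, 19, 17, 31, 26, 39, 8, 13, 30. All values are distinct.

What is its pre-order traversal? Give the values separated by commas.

The last element of post-order is the root; it splits in-order into left and right subtrees.
Root 30: left subtree has 2 nodes {12, 27}, right has 9 {17, 9, 19, 10, 31, 13, 8, 39, 26}.
  Root 27: left subtree has 1 node {12}, right has 0 { }.
  Root 13: left subtree has 5 nodes {17, 9, 19, 10, 31}, right has 3 {8, 39, 26}.
    Root 31: left subtree has 4 nodes {17, 9, 19, 10}, right has 0 { }.
      Root 17: left subtree has 0 nodes { }, right has 3 {9, 19, 10}.
        Root 19: left subtree has 1 node {9}, right has 1 {10}.
    Root 8: left subtree has 0 nodes { }, right has 2 {39, 26}.
      Root 39: left subtree has 0 nodes { }, right has 1 {26}.

30, 27, 12, 13, 31, 17, 19, 9, 10, 8, 39, 26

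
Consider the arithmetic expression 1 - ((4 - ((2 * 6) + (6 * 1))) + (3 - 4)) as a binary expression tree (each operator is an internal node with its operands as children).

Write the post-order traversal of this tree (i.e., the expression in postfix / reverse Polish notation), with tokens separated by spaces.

Post-order on an expression tree gives postfix notation: for each operator, emit left operand, right operand, then the operator.

1 4 2 6 * 6 1 * + - 3 4 - + -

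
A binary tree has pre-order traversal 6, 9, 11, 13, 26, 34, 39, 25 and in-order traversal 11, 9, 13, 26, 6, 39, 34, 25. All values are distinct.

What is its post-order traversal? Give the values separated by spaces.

The first element of pre-order is the root; it splits in-order into left and right subtrees.
Root 6: left subtree has 4 nodes {11, 9, 13, 26}, right has 3 {39, 34, 25}.
  Root 9: left subtree has 1 node {11}, right has 2 {13, 26}.
    Root 13: left subtree has 0 nodes { }, right has 1 {26}.
  Root 34: left subtree has 1 node {39}, right has 1 {25}.

11 26 13 9 39 25 34 6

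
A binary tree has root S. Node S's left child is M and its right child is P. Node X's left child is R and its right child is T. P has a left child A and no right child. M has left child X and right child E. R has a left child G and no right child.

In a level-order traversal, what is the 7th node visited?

Level-order visits nodes level by level from the root, left to right within each level.
Level 0: S
Level 1: M, P
Level 2: X, E, A
Level 3: R, T
Level 4: G
Full level-order sequence: S, M, P, X, E, A, R, T, G.

R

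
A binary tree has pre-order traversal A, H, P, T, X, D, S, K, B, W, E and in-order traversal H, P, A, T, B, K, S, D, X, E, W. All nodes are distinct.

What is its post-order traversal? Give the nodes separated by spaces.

P H B K S D E W X T A

The first element of pre-order is the root; it splits in-order into left and right subtrees.
Root A: left subtree has 2 nodes {H, P}, right has 8 {T, B, K, S, D, X, E, W}.
  Root H: left subtree has 0 nodes { }, right has 1 {P}.
  Root T: left subtree has 0 nodes { }, right has 7 {B, K, S, D, X, E, W}.
    Root X: left subtree has 4 nodes {B, K, S, D}, right has 2 {E, W}.
      Root D: left subtree has 3 nodes {B, K, S}, right has 0 { }.
        Root S: left subtree has 2 nodes {B, K}, right has 0 { }.
          Root K: left subtree has 1 node {B}, right has 0 { }.
      Root W: left subtree has 1 node {E}, right has 0 { }.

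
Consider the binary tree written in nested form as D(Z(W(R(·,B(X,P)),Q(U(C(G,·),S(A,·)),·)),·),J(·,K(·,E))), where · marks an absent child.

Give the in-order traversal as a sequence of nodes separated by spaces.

In-order visits the left subtree, then the node, then the right subtree.
At D: go left to Z.
  At Z: go left to W.
    At W: go left to R.
      At R: no left child.
      Visit R.
      At R: go right to B.
        At B: go left to X.
          X is a leaf — visit X.
        Visit B.
        At B: go right to P.
          P is a leaf — visit P.
    Visit W.
    At W: go right to Q.
      At Q: go left to U.
        At U: go left to C.
          At C: go left to G.
            G is a leaf — visit G.
          Visit C.
          At C: no right child.
        Visit U.
        At U: go right to S.
          At S: go left to A.
            A is a leaf — visit A.
          Visit S.
          At S: no right child.
      Visit Q.
      At Q: no right child.
  Visit Z.
  At Z: no right child.
Visit D.
At D: go right to J.
  At J: no left child.
  Visit J.
  At J: go right to K.
    At K: no left child.
    Visit K.
    At K: go right to E.
      E is a leaf — visit E.

R X B P W G C U A S Q Z D J K E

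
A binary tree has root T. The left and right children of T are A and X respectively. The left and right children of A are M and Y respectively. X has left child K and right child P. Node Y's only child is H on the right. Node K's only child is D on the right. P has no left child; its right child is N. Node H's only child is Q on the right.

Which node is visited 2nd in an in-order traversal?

In-order visits the left subtree, then the node, then the right subtree.
At T: go left to A.
  At A: go left to M.
    M is a leaf — visit M.
  Visit A.
  At A: go right to Y.
    At Y: no left child.
    Visit Y.
    At Y: go right to H.
      At H: no left child.
      Visit H.
      At H: go right to Q.
        Q is a leaf — visit Q.
Visit T.
At T: go right to X.
  At X: go left to K.
    At K: no left child.
    Visit K.
    At K: go right to D.
      D is a leaf — visit D.
  Visit X.
  At X: go right to P.
    At P: no left child.
    Visit P.
    At P: go right to N.
      N is a leaf — visit N.
Full in-order sequence: M, A, Y, H, Q, T, K, D, X, P, N.

A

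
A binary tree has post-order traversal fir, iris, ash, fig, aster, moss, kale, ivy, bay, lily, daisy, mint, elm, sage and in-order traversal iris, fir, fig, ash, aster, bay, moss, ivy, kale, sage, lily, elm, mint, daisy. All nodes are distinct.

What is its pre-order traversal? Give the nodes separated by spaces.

The last element of post-order is the root; it splits in-order into left and right subtrees.
Root sage: left subtree has 9 nodes {iris, fir, fig, ash, aster, bay, moss, ivy, kale}, right has 4 {lily, elm, mint, daisy}.
  Root bay: left subtree has 5 nodes {iris, fir, fig, ash, aster}, right has 3 {moss, ivy, kale}.
    Root aster: left subtree has 4 nodes {iris, fir, fig, ash}, right has 0 { }.
      Root fig: left subtree has 2 nodes {iris, fir}, right has 1 {ash}.
        Root iris: left subtree has 0 nodes { }, right has 1 {fir}.
    Root ivy: left subtree has 1 node {moss}, right has 1 {kale}.
  Root elm: left subtree has 1 node {lily}, right has 2 {mint, daisy}.
    Root mint: left subtree has 0 nodes { }, right has 1 {daisy}.

sage bay aster fig iris fir ash ivy moss kale elm lily mint daisy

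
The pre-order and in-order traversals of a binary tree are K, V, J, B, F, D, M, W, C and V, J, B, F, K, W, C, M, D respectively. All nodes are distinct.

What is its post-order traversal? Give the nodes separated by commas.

The first element of pre-order is the root; it splits in-order into left and right subtrees.
Root K: left subtree has 4 nodes {V, J, B, F}, right has 4 {W, C, M, D}.
  Root V: left subtree has 0 nodes { }, right has 3 {J, B, F}.
    Root J: left subtree has 0 nodes { }, right has 2 {B, F}.
      Root B: left subtree has 0 nodes { }, right has 1 {F}.
  Root D: left subtree has 3 nodes {W, C, M}, right has 0 { }.
    Root M: left subtree has 2 nodes {W, C}, right has 0 { }.
      Root W: left subtree has 0 nodes { }, right has 1 {C}.

F, B, J, V, C, W, M, D, K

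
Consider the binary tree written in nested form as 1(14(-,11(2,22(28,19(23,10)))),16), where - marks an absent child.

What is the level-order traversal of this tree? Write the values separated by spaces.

Level-order visits nodes level by level from the root, left to right within each level.
Level 0: 1
Level 1: 14, 16
Level 2: 11
Level 3: 2, 22
Level 4: 28, 19
Level 5: 23, 10

1 14 16 11 2 22 28 19 23 10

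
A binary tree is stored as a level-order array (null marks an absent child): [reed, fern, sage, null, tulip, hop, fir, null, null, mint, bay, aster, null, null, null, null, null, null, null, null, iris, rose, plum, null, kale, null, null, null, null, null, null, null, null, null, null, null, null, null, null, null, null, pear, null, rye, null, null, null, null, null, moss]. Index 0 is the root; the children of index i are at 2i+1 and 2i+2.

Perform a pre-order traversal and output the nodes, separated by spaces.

Pre-order visits the node, then its left subtree, then its right subtree.
Visit reed.
At reed: go left to fern.
  Visit fern.
  At fern: no left child.
  At fern: go right to tulip.
    Visit tulip.
    At tulip: go left to mint.
      Visit mint.
      At mint: no left child.
      At mint: go right to iris.
        Visit iris.
        At iris: go left to pear.
          pear is a leaf — visit pear.
        At iris: no right child.
    At tulip: go right to bay.
      Visit bay.
      At bay: go left to rose.
        Visit rose.
        At rose: go left to rye.
          rye is a leaf — visit rye.
        At rose: no right child.
      At bay: go right to plum.
        plum is a leaf — visit plum.
At reed: go right to sage.
  Visit sage.
  At sage: go left to hop.
    Visit hop.
    At hop: go left to aster.
      Visit aster.
      At aster: no left child.
      At aster: go right to kale.
        Visit kale.
        At kale: go left to moss.
          moss is a leaf — visit moss.
        At kale: no right child.
    At hop: no right child.
  At sage: go right to fir.
    fir is a leaf — visit fir.

reed fern tulip mint iris pear bay rose rye plum sage hop aster kale moss fir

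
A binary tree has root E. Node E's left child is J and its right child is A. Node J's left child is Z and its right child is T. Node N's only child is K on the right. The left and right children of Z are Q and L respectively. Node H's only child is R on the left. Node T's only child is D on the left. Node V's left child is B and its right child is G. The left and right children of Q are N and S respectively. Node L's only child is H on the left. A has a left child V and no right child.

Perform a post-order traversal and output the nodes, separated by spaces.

Post-order visits the left subtree, then the right subtree, then the node.
At E: go left to J.
  At J: go left to Z.
    At Z: go left to Q.
      At Q: go left to N.
        At N: no left child.
        At N: go right to K.
          K is a leaf — visit K.
        Visit N.
      At Q: go right to S.
        S is a leaf — visit S.
      Visit Q.
    At Z: go right to L.
      At L: go left to H.
        At H: go left to R.
          R is a leaf — visit R.
        At H: no right child.
        Visit H.
      At L: no right child.
      Visit L.
    Visit Z.
  At J: go right to T.
    At T: go left to D.
      D is a leaf — visit D.
    At T: no right child.
    Visit T.
  Visit J.
At E: go right to A.
  At A: go left to V.
    At V: go left to B.
      B is a leaf — visit B.
    At V: go right to G.
      G is a leaf — visit G.
    Visit V.
  At A: no right child.
  Visit A.
Visit E.

K N S Q R H L Z D T J B G V A E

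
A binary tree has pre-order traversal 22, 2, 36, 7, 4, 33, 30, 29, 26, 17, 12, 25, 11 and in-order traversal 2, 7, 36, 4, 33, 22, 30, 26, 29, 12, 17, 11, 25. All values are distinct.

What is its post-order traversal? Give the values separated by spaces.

The first element of pre-order is the root; it splits in-order into left and right subtrees.
Root 22: left subtree has 5 nodes {2, 7, 36, 4, 33}, right has 7 {30, 26, 29, 12, 17, 11, 25}.
  Root 2: left subtree has 0 nodes { }, right has 4 {7, 36, 4, 33}.
    Root 36: left subtree has 1 node {7}, right has 2 {4, 33}.
      Root 4: left subtree has 0 nodes { }, right has 1 {33}.
  Root 30: left subtree has 0 nodes { }, right has 6 {26, 29, 12, 17, 11, 25}.
    Root 29: left subtree has 1 node {26}, right has 4 {12, 17, 11, 25}.
      Root 17: left subtree has 1 node {12}, right has 2 {11, 25}.
        Root 25: left subtree has 1 node {11}, right has 0 { }.

7 33 4 36 2 26 12 11 25 17 29 30 22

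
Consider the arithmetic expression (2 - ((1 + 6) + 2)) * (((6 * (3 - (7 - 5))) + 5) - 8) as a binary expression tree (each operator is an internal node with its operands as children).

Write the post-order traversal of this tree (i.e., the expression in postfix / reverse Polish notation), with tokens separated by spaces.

2 1 6 + 2 + - 6 3 7 5 - - * 5 + 8 - *

Post-order on an expression tree gives postfix notation: for each operator, emit left operand, right operand, then the operator.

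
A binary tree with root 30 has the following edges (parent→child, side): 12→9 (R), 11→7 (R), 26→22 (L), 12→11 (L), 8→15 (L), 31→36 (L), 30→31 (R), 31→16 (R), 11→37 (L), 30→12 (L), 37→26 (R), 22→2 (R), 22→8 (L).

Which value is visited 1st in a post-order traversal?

15

Post-order visits the left subtree, then the right subtree, then the node.
At 30: go left to 12.
  At 12: go left to 11.
    At 11: go left to 37.
      At 37: no left child.
      At 37: go right to 26.
        At 26: go left to 22.
          At 22: go left to 8.
            At 8: go left to 15.
              15 is a leaf — visit 15.
            At 8: no right child.
            Visit 8.
          At 22: go right to 2.
            2 is a leaf — visit 2.
          Visit 22.
        At 26: no right child.
        Visit 26.
      Visit 37.
    At 11: go right to 7.
      7 is a leaf — visit 7.
    Visit 11.
  At 12: go right to 9.
    9 is a leaf — visit 9.
  Visit 12.
At 30: go right to 31.
  At 31: go left to 36.
    36 is a leaf — visit 36.
  At 31: go right to 16.
    16 is a leaf — visit 16.
  Visit 31.
Visit 30.
Full post-order sequence: 15, 8, 2, 22, 26, 37, 7, 11, 9, 12, 36, 16, 31, 30.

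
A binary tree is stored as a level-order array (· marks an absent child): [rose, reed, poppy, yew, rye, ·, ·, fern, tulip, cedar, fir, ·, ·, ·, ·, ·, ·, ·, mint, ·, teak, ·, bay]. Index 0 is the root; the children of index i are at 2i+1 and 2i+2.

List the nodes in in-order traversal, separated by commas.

In-order visits the left subtree, then the node, then the right subtree.
At rose: go left to reed.
  At reed: go left to yew.
    At yew: go left to fern.
      fern is a leaf — visit fern.
    Visit yew.
    At yew: go right to tulip.
      At tulip: no left child.
      Visit tulip.
      At tulip: go right to mint.
        mint is a leaf — visit mint.
  Visit reed.
  At reed: go right to rye.
    At rye: go left to cedar.
      At cedar: no left child.
      Visit cedar.
      At cedar: go right to teak.
        teak is a leaf — visit teak.
    Visit rye.
    At rye: go right to fir.
      At fir: no left child.
      Visit fir.
      At fir: go right to bay.
        bay is a leaf — visit bay.
Visit rose.
At rose: go right to poppy.
  poppy is a leaf — visit poppy.

fern, yew, tulip, mint, reed, cedar, teak, rye, fir, bay, rose, poppy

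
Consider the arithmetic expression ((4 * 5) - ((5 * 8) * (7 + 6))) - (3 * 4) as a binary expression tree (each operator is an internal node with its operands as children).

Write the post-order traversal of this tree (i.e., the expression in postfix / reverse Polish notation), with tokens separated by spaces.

4 5 * 5 8 * 7 6 + * - 3 4 * -

Post-order on an expression tree gives postfix notation: for each operator, emit left operand, right operand, then the operator.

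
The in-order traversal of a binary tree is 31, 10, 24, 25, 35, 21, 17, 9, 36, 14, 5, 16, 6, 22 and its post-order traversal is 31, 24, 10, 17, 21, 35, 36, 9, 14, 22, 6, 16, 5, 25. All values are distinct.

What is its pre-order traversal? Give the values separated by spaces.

The last element of post-order is the root; it splits in-order into left and right subtrees.
Root 25: left subtree has 3 nodes {31, 10, 24}, right has 10 {35, 21, 17, 9, 36, 14, 5, 16, 6, 22}.
  Root 10: left subtree has 1 node {31}, right has 1 {24}.
  Root 5: left subtree has 6 nodes {35, 21, 17, 9, 36, 14}, right has 3 {16, 6, 22}.
    Root 14: left subtree has 5 nodes {35, 21, 17, 9, 36}, right has 0 { }.
      Root 9: left subtree has 3 nodes {35, 21, 17}, right has 1 {36}.
        Root 35: left subtree has 0 nodes { }, right has 2 {21, 17}.
          Root 21: left subtree has 0 nodes { }, right has 1 {17}.
    Root 16: left subtree has 0 nodes { }, right has 2 {6, 22}.
      Root 6: left subtree has 0 nodes { }, right has 1 {22}.

25 10 31 24 5 14 9 35 21 17 36 16 6 22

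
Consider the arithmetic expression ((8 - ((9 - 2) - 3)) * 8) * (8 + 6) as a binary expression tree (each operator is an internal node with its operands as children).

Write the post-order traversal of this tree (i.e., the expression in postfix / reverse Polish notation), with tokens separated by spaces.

Post-order on an expression tree gives postfix notation: for each operator, emit left operand, right operand, then the operator.

8 9 2 - 3 - - 8 * 8 6 + *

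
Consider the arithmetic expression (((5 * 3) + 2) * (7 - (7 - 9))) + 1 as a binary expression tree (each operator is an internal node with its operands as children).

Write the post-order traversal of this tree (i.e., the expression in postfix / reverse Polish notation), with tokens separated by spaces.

5 3 * 2 + 7 7 9 - - * 1 +

Post-order on an expression tree gives postfix notation: for each operator, emit left operand, right operand, then the operator.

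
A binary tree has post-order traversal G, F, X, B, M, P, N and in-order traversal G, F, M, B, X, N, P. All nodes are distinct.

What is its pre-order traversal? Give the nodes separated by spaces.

The last element of post-order is the root; it splits in-order into left and right subtrees.
Root N: left subtree has 5 nodes {G, F, M, B, X}, right has 1 {P}.
  Root M: left subtree has 2 nodes {G, F}, right has 2 {B, X}.
    Root F: left subtree has 1 node {G}, right has 0 { }.
    Root B: left subtree has 0 nodes { }, right has 1 {X}.

N M F G B X P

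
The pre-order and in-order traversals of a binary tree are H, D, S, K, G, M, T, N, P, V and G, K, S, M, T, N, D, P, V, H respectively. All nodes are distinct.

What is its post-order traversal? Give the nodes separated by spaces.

The first element of pre-order is the root; it splits in-order into left and right subtrees.
Root H: left subtree has 9 nodes {G, K, S, M, T, N, D, P, V}, right has 0 { }.
  Root D: left subtree has 6 nodes {G, K, S, M, T, N}, right has 2 {P, V}.
    Root S: left subtree has 2 nodes {G, K}, right has 3 {M, T, N}.
      Root K: left subtree has 1 node {G}, right has 0 { }.
      Root M: left subtree has 0 nodes { }, right has 2 {T, N}.
        Root T: left subtree has 0 nodes { }, right has 1 {N}.
    Root P: left subtree has 0 nodes { }, right has 1 {V}.

G K N T M S V P D H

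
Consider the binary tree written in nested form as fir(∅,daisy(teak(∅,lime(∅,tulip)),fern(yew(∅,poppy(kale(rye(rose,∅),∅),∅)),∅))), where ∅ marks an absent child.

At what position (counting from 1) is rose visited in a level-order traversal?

11

Level-order visits nodes level by level from the root, left to right within each level.
Level 0: fir
Level 1: daisy
Level 2: teak, fern
Level 3: lime, yew
Level 4: tulip, poppy
Level 5: kale
Level 6: rye
Level 7: rose
Full level-order sequence: fir, daisy, teak, fern, lime, yew, tulip, poppy, kale, rye, rose.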